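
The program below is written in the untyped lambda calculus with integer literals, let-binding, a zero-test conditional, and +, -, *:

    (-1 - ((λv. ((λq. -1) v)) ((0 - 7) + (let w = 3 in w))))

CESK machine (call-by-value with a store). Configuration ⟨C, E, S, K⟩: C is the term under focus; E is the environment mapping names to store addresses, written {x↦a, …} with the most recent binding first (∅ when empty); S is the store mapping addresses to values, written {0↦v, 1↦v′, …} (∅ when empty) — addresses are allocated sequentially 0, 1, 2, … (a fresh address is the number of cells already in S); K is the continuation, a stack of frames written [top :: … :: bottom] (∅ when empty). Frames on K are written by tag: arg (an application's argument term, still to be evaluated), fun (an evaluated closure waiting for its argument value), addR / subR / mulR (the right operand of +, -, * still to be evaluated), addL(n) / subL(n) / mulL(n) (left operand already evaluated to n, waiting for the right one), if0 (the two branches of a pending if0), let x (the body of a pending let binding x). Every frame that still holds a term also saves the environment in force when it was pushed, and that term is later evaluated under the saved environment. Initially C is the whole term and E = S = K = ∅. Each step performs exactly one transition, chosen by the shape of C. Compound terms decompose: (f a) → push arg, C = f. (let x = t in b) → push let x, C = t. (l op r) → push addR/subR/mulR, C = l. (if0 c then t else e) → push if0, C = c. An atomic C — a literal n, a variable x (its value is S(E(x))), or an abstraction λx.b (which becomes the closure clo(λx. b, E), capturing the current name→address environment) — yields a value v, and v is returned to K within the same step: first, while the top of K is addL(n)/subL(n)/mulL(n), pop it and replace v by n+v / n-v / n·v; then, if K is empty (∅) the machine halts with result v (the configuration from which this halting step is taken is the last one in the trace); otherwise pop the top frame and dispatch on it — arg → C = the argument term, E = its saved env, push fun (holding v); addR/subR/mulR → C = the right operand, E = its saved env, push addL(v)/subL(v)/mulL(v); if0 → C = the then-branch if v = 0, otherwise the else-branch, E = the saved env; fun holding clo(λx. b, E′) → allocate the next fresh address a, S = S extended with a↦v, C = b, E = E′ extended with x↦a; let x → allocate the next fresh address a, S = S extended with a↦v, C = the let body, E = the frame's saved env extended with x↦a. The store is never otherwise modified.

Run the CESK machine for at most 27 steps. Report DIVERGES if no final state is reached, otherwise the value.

step 0: <C=(-1 - ((λv. ((λq. -1) v)) ((0 - 7) + (let w = 3 in w)))), E=∅, S=∅, K=∅>
step 1: <C=-1, E=∅, S=∅, K=[subR]>
step 2: <C=((λv. ((λq. -1) v)) ((0 - 7) + (let w = 3 in w))), E=∅, S=∅, K=[subL(-1)]>
step 3: <C=(λv. ((λq. -1) v)), E=∅, S=∅, K=[arg :: subL(-1)]>
step 4: <C=((0 - 7) + (let w = 3 in w)), E=∅, S=∅, K=[fun :: subL(-1)]>
step 5: <C=(0 - 7), E=∅, S=∅, K=[addR :: fun :: subL(-1)]>
step 6: <C=0, E=∅, S=∅, K=[subR :: addR :: fun :: subL(-1)]>
step 7: <C=7, E=∅, S=∅, K=[subL(0) :: addR :: fun :: subL(-1)]>
step 8: <C=(let w = 3 in w), E=∅, S=∅, K=[addL(-7) :: fun :: subL(-1)]>
step 9: <C=3, E=∅, S=∅, K=[let w :: addL(-7) :: fun :: subL(-1)]>
step 10: <C=w, E={w↦0}, S={0↦3}, K=[addL(-7) :: fun :: subL(-1)]>
step 11: <C=((λq. -1) v), E={v↦1}, S={0↦3, 1↦-4}, K=[subL(-1)]>
step 12: <C=(λq. -1), E={v↦1}, S={0↦3, 1↦-4}, K=[arg :: subL(-1)]>
step 13: <C=v, E={v↦1}, S={0↦3, 1↦-4}, K=[fun :: subL(-1)]>
step 14: <C=-1, E={q↦2, v↦1}, S={0↦3, 1↦-4, 2↦-4}, K=[subL(-1)]>
→ final value 0

Answer: 0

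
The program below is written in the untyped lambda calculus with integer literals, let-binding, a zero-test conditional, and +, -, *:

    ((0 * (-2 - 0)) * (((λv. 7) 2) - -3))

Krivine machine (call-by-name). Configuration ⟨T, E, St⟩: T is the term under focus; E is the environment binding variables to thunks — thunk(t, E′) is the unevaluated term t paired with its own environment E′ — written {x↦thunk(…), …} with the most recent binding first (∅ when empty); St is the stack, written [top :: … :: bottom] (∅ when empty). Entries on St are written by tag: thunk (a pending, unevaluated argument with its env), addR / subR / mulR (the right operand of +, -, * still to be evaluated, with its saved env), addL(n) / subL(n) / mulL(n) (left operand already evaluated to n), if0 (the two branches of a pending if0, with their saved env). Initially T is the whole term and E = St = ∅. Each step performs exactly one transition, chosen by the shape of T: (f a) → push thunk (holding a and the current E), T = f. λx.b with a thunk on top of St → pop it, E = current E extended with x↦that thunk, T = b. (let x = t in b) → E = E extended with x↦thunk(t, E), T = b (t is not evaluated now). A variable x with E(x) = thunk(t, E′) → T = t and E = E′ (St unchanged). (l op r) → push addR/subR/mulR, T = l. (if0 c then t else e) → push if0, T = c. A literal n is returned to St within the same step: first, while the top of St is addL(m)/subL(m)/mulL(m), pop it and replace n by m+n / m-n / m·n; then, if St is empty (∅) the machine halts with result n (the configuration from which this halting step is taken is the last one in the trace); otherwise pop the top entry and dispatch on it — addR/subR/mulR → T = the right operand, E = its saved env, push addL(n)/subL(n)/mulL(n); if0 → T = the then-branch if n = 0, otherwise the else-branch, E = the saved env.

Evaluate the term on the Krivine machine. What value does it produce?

t=0: ⟨T=((0 * (-2 - 0)) * (((λv. 7) 2) - -3)); E=∅; St=∅⟩
t=1: ⟨T=(0 * (-2 - 0)); E=∅; St=[mulR]⟩
t=2: ⟨T=0; E=∅; St=[mulR :: mulR]⟩
t=3: ⟨T=(-2 - 0); E=∅; St=[mulL(0) :: mulR]⟩
t=4: ⟨T=-2; E=∅; St=[subR :: mulL(0) :: mulR]⟩
t=5: ⟨T=0; E=∅; St=[subL(-2) :: mulL(0) :: mulR]⟩
t=6: ⟨T=(((λv. 7) 2) - -3); E=∅; St=[mulL(0)]⟩
t=7: ⟨T=((λv. 7) 2); E=∅; St=[subR :: mulL(0)]⟩
t=8: ⟨T=(λv. 7); E=∅; St=[thunk :: subR :: mulL(0)]⟩
t=9: ⟨T=7; E={v↦thunk(2, ∅)}; St=[subR :: mulL(0)]⟩
t=10: ⟨T=-3; E=∅; St=[subL(7) :: mulL(0)]⟩
→ final value 0

Answer: 0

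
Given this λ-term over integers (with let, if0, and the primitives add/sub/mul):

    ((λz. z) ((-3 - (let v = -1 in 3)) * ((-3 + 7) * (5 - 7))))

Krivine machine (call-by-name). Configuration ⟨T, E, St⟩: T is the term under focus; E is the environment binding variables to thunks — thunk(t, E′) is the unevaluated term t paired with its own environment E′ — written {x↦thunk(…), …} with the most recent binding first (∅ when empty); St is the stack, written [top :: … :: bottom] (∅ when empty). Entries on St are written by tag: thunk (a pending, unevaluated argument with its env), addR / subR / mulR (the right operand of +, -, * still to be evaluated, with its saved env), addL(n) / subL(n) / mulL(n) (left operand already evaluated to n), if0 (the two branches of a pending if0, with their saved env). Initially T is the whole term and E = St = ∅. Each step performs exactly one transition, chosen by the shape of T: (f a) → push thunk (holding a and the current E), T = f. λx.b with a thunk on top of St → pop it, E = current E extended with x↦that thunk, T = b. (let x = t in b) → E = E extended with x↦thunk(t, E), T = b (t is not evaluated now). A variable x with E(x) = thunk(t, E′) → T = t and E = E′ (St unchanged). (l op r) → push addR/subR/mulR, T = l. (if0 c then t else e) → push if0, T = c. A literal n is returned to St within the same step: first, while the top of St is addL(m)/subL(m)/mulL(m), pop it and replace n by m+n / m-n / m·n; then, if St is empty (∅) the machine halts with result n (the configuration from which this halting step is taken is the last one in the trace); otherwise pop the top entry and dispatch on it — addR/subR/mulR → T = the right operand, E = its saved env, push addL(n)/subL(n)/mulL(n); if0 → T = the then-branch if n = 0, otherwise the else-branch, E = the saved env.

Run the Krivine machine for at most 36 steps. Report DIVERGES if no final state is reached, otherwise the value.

Answer: 48

Derivation:
[0] [T=((λz. z) ((-3 - (let v = -1 in 3)) * ((-3 + 7) * (5 - 7)))) | E=∅ | St=∅]
[1] [T=(λz. z) | E=∅ | St=[thunk]]
[2] [T=z | E={z↦thunk(((-3 - (let v = -1 in 3)) * ((-3 + 7) * (5 - 7))), ∅)} | St=∅]
[3] [T=((-3 - (let v = -1 in 3)) * ((-3 + 7) * (5 - 7))) | E=∅ | St=∅]
[4] [T=(-3 - (let v = -1 in 3)) | E=∅ | St=[mulR]]
[5] [T=-3 | E=∅ | St=[subR :: mulR]]
[6] [T=(let v = -1 in 3) | E=∅ | St=[subL(-3) :: mulR]]
[7] [T=3 | E={v↦thunk(-1, ∅)} | St=[subL(-3) :: mulR]]
[8] [T=((-3 + 7) * (5 - 7)) | E=∅ | St=[mulL(-6)]]
[9] [T=(-3 + 7) | E=∅ | St=[mulR :: mulL(-6)]]
[10] [T=-3 | E=∅ | St=[addR :: mulR :: mulL(-6)]]
[11] [T=7 | E=∅ | St=[addL(-3) :: mulR :: mulL(-6)]]
[12] [T=(5 - 7) | E=∅ | St=[mulL(4) :: mulL(-6)]]
[13] [T=5 | E=∅ | St=[subR :: mulL(4) :: mulL(-6)]]
[14] [T=7 | E=∅ | St=[subL(5) :: mulL(4) :: mulL(-6)]]
→ final value 48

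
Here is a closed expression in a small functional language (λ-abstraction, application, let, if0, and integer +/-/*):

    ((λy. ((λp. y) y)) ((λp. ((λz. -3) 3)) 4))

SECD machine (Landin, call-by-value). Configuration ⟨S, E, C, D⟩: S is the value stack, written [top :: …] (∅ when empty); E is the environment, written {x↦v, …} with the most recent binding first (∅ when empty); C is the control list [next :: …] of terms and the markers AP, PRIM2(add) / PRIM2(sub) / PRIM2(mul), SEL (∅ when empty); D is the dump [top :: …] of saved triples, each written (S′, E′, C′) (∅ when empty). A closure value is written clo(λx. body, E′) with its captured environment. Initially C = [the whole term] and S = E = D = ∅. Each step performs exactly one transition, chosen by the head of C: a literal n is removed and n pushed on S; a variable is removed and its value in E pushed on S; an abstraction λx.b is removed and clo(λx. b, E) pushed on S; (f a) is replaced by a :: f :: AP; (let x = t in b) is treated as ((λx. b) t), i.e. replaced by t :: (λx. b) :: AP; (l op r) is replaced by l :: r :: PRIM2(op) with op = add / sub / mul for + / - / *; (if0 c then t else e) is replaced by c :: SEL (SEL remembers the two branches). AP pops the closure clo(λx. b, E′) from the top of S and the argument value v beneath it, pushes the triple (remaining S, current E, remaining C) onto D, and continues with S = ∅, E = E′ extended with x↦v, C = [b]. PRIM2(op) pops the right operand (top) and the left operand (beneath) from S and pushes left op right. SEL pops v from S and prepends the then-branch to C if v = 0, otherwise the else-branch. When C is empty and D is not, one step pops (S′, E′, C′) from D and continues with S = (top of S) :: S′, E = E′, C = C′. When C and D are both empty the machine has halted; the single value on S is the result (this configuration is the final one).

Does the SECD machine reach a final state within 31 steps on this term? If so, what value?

Answer: -3

Derivation:
step 0: <S=∅, E=∅, C=[((λy. ((λp. y) y)) ((λp. ((λz. -3) 3)) 4))], D=∅>
step 1: <S=∅, E=∅, C=[((λp. ((λz. -3) 3)) 4) :: (λy. ((λp. y) y)) :: AP], D=∅>
step 2: <S=∅, E=∅, C=[4 :: (λp. ((λz. -3) 3)) :: AP :: (λy. ((λp. y) y)) :: AP], D=∅>
step 3: <S=[4], E=∅, C=[(λp. ((λz. -3) 3)) :: AP :: (λy. ((λp. y) y)) :: AP], D=∅>
step 4: <S=[clo(λp. ((λz. -3) 3), ∅) :: 4], E=∅, C=[AP :: (λy. ((λp. y) y)) :: AP], D=∅>
step 5: <S=∅, E={p↦4}, C=[((λz. -3) 3)], D=[(∅, ∅, [(λy. ((λp. y) y)) :: AP])]>
step 6: <S=∅, E={p↦4}, C=[3 :: (λz. -3) :: AP], D=[(∅, ∅, [(λy. ((λp. y) y)) :: AP])]>
step 7: <S=[3], E={p↦4}, C=[(λz. -3) :: AP], D=[(∅, ∅, [(λy. ((λp. y) y)) :: AP])]>
step 8: <S=[clo(λz. -3, {p↦4}) :: 3], E={p↦4}, C=[AP], D=[(∅, ∅, [(λy. ((λp. y) y)) :: AP])]>
step 9: <S=∅, E={z↦3, p↦4}, C=[-3], D=[(∅, {p↦4}, ∅) :: (∅, ∅, [(λy. ((λp. y) y)) :: AP])]>
step 10: <S=[-3], E={z↦3, p↦4}, C=∅, D=[(∅, {p↦4}, ∅) :: (∅, ∅, [(λy. ((λp. y) y)) :: AP])]>
step 11: <S=[-3], E={p↦4}, C=∅, D=[(∅, ∅, [(λy. ((λp. y) y)) :: AP])]>
step 12: <S=[-3], E=∅, C=[(λy. ((λp. y) y)) :: AP], D=∅>
step 13: <S=[clo(λy. ((λp. y) y), ∅) :: -3], E=∅, C=[AP], D=∅>
step 14: <S=∅, E={y↦-3}, C=[((λp. y) y)], D=[(∅, ∅, ∅)]>
step 15: <S=∅, E={y↦-3}, C=[y :: (λp. y) :: AP], D=[(∅, ∅, ∅)]>
step 16: <S=[-3], E={y↦-3}, C=[(λp. y) :: AP], D=[(∅, ∅, ∅)]>
step 17: <S=[clo(λp. y, {y↦-3}) :: -3], E={y↦-3}, C=[AP], D=[(∅, ∅, ∅)]>
step 18: <S=∅, E={p↦-3, y↦-3}, C=[y], D=[(∅, {y↦-3}, ∅) :: (∅, ∅, ∅)]>
step 19: <S=[-3], E={p↦-3, y↦-3}, C=∅, D=[(∅, {y↦-3}, ∅) :: (∅, ∅, ∅)]>
step 20: <S=[-3], E={y↦-3}, C=∅, D=[(∅, ∅, ∅)]>
step 21: <S=[-3], E=∅, C=∅, D=∅>
→ final value -3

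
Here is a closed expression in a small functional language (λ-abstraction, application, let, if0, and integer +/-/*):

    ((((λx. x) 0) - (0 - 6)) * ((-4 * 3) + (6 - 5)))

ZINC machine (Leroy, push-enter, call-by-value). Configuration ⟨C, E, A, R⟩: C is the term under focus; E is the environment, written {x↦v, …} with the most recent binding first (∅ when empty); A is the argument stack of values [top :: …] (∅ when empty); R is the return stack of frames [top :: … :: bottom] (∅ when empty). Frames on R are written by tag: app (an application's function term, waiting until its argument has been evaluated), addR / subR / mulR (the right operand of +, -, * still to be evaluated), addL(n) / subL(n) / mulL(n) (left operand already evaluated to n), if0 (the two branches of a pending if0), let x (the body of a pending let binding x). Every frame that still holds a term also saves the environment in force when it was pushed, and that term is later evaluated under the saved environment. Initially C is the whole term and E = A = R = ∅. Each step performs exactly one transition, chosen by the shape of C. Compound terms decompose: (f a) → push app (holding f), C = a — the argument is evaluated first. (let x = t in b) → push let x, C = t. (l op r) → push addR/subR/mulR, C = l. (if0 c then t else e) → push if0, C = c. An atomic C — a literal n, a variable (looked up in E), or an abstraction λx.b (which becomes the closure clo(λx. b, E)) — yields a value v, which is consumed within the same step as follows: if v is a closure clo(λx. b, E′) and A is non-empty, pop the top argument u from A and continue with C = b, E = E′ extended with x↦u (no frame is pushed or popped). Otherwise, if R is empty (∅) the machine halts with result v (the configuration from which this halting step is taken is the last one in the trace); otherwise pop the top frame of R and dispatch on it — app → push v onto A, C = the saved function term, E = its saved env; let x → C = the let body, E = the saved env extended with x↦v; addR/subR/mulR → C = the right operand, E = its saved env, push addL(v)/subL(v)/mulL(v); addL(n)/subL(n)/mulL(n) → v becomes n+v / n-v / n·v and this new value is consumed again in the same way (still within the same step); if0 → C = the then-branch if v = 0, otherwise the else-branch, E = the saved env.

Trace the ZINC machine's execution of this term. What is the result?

0. [C=((((λx. x) 0) - (0 - 6)) * ((-4 * 3) + (6 - 5))) | E=∅ | A=∅ | R=∅]
1. [C=(((λx. x) 0) - (0 - 6)) | E=∅ | A=∅ | R=[mulR]]
2. [C=((λx. x) 0) | E=∅ | A=∅ | R=[subR :: mulR]]
3. [C=0 | E=∅ | A=∅ | R=[app :: subR :: mulR]]
4. [C=(λx. x) | E=∅ | A=[0] | R=[subR :: mulR]]
5. [C=x | E={x↦0} | A=∅ | R=[subR :: mulR]]
6. [C=(0 - 6) | E=∅ | A=∅ | R=[subL(0) :: mulR]]
7. [C=0 | E=∅ | A=∅ | R=[subR :: subL(0) :: mulR]]
8. [C=6 | E=∅ | A=∅ | R=[subL(0) :: subL(0) :: mulR]]
9. [C=((-4 * 3) + (6 - 5)) | E=∅ | A=∅ | R=[mulL(6)]]
10. [C=(-4 * 3) | E=∅ | A=∅ | R=[addR :: mulL(6)]]
11. [C=-4 | E=∅ | A=∅ | R=[mulR :: addR :: mulL(6)]]
12. [C=3 | E=∅ | A=∅ | R=[mulL(-4) :: addR :: mulL(6)]]
13. [C=(6 - 5) | E=∅ | A=∅ | R=[addL(-12) :: mulL(6)]]
14. [C=6 | E=∅ | A=∅ | R=[subR :: addL(-12) :: mulL(6)]]
15. [C=5 | E=∅ | A=∅ | R=[subL(6) :: addL(-12) :: mulL(6)]]
→ final value -66

Answer: -66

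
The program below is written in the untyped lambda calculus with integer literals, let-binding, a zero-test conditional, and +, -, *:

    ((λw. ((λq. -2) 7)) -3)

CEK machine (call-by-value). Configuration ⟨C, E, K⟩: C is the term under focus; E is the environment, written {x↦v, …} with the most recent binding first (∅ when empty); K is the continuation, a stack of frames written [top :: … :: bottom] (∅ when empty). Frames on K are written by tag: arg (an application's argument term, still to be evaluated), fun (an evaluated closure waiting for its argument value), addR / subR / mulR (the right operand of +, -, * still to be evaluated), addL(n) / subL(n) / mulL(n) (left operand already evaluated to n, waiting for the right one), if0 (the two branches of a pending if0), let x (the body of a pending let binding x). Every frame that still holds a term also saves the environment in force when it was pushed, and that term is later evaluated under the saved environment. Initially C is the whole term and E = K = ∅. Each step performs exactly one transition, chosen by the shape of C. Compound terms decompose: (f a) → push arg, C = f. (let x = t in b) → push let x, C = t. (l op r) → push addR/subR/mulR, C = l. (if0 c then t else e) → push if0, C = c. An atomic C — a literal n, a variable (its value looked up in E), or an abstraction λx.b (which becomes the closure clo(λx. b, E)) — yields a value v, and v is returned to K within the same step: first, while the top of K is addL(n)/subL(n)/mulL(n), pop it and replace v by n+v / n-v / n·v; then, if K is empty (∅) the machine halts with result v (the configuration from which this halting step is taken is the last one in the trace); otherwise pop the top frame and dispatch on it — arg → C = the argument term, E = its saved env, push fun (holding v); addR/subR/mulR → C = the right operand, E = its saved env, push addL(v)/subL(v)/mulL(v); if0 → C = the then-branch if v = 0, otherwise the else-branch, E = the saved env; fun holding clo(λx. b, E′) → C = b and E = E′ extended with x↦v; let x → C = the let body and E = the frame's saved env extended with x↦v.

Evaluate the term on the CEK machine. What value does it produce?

Answer: -2

Execution trace:
0. [C=((λw. ((λq. -2) 7)) -3) | E=∅ | K=∅]
1. [C=(λw. ((λq. -2) 7)) | E=∅ | K=[arg]]
2. [C=-3 | E=∅ | K=[fun]]
3. [C=((λq. -2) 7) | E={w↦-3} | K=∅]
4. [C=(λq. -2) | E={w↦-3} | K=[arg]]
5. [C=7 | E={w↦-3} | K=[fun]]
6. [C=-2 | E={q↦7, w↦-3} | K=∅]
→ final value -2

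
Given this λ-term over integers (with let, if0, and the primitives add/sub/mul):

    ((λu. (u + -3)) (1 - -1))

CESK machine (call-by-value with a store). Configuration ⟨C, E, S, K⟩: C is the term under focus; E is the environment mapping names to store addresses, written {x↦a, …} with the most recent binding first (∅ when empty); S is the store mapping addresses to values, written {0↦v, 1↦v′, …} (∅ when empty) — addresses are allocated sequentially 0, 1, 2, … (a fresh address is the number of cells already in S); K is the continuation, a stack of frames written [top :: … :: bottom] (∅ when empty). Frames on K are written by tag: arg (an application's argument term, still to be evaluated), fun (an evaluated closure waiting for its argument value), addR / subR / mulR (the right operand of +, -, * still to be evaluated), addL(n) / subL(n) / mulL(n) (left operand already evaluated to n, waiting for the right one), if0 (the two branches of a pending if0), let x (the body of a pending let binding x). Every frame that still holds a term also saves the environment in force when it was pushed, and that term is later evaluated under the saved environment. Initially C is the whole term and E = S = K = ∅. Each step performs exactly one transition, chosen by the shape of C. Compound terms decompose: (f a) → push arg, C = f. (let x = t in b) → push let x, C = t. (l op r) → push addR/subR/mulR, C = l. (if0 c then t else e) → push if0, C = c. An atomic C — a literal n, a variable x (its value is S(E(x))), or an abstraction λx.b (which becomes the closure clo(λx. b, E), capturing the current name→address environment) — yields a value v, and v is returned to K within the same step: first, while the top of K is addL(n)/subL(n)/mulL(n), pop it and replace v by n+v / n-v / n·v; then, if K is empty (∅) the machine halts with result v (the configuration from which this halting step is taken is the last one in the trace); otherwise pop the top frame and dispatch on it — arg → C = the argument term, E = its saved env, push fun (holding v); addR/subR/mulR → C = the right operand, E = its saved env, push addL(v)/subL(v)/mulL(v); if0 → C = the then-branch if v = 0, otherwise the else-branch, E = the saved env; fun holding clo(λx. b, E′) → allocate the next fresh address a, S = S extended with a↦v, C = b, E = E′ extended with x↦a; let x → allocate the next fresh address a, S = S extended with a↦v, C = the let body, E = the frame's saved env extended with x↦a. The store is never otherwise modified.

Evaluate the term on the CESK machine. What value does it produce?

[0] ⟨C=((λu. (u + -3)) (1 - -1)); E=∅; S=∅; K=∅⟩
[1] ⟨C=(λu. (u + -3)); E=∅; S=∅; K=[arg]⟩
[2] ⟨C=(1 - -1); E=∅; S=∅; K=[fun]⟩
[3] ⟨C=1; E=∅; S=∅; K=[subR :: fun]⟩
[4] ⟨C=-1; E=∅; S=∅; K=[subL(1) :: fun]⟩
[5] ⟨C=(u + -3); E={u↦0}; S={0↦2}; K=∅⟩
[6] ⟨C=u; E={u↦0}; S={0↦2}; K=[addR]⟩
[7] ⟨C=-3; E={u↦0}; S={0↦2}; K=[addL(2)]⟩
→ final value -1

Answer: -1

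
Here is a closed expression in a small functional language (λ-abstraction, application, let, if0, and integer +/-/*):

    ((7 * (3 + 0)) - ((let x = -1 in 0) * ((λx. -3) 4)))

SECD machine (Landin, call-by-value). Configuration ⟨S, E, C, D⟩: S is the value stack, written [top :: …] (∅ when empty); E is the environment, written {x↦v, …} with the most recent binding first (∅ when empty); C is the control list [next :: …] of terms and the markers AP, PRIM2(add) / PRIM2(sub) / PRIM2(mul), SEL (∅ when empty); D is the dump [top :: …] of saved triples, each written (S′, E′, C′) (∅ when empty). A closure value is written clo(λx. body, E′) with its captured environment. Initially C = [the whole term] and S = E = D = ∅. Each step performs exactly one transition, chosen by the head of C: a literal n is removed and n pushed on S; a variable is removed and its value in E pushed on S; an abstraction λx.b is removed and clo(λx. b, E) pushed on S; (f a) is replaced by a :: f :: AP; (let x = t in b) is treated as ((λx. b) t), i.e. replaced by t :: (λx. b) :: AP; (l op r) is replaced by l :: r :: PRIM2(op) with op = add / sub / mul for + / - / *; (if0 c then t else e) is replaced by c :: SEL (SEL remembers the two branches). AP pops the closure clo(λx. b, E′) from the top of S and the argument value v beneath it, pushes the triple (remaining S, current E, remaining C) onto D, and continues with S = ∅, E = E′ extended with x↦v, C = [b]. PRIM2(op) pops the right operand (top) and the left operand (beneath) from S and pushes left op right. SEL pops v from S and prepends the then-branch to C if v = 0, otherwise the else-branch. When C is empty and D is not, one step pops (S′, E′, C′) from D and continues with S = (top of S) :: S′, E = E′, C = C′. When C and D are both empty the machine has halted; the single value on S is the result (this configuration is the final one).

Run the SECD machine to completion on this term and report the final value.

Answer: 21

Execution trace:
0. <S=∅, E=∅, C=[((7 * (3 + 0)) - ((let x = -1 in 0) * ((λx. -3) 4)))], D=∅>
1. <S=∅, E=∅, C=[(7 * (3 + 0)) :: ((let x = -1 in 0) * ((λx. -3) 4)) :: PRIM2(sub)], D=∅>
2. <S=∅, E=∅, C=[7 :: (3 + 0) :: PRIM2(mul) :: ((let x = -1 in 0) * ((λx. -3) 4)) :: PRIM2(sub)], D=∅>
3. <S=[7], E=∅, C=[(3 + 0) :: PRIM2(mul) :: ((let x = -1 in 0) * ((λx. -3) 4)) :: PRIM2(sub)], D=∅>
4. <S=[7], E=∅, C=[3 :: 0 :: PRIM2(add) :: PRIM2(mul) :: ((let x = -1 in 0) * ((λx. -3) 4)) :: PRIM2(sub)], D=∅>
5. <S=[3 :: 7], E=∅, C=[0 :: PRIM2(add) :: PRIM2(mul) :: ((let x = -1 in 0) * ((λx. -3) 4)) :: PRIM2(sub)], D=∅>
6. <S=[0 :: 3 :: 7], E=∅, C=[PRIM2(add) :: PRIM2(mul) :: ((let x = -1 in 0) * ((λx. -3) 4)) :: PRIM2(sub)], D=∅>
7. <S=[3 :: 7], E=∅, C=[PRIM2(mul) :: ((let x = -1 in 0) * ((λx. -3) 4)) :: PRIM2(sub)], D=∅>
8. <S=[21], E=∅, C=[((let x = -1 in 0) * ((λx. -3) 4)) :: PRIM2(sub)], D=∅>
9. <S=[21], E=∅, C=[(let x = -1 in 0) :: ((λx. -3) 4) :: PRIM2(mul) :: PRIM2(sub)], D=∅>
10. <S=[21], E=∅, C=[-1 :: (λx. 0) :: AP :: ((λx. -3) 4) :: PRIM2(mul) :: PRIM2(sub)], D=∅>
11. <S=[-1 :: 21], E=∅, C=[(λx. 0) :: AP :: ((λx. -3) 4) :: PRIM2(mul) :: PRIM2(sub)], D=∅>
12. <S=[clo(λx. 0, ∅) :: -1 :: 21], E=∅, C=[AP :: ((λx. -3) 4) :: PRIM2(mul) :: PRIM2(sub)], D=∅>
13. <S=∅, E={x↦-1}, C=[0], D=[([21], ∅, [((λx. -3) 4) :: PRIM2(mul) :: PRIM2(sub)])]>
14. <S=[0], E={x↦-1}, C=∅, D=[([21], ∅, [((λx. -3) 4) :: PRIM2(mul) :: PRIM2(sub)])]>
15. <S=[0 :: 21], E=∅, C=[((λx. -3) 4) :: PRIM2(mul) :: PRIM2(sub)], D=∅>
16. <S=[0 :: 21], E=∅, C=[4 :: (λx. -3) :: AP :: PRIM2(mul) :: PRIM2(sub)], D=∅>
17. <S=[4 :: 0 :: 21], E=∅, C=[(λx. -3) :: AP :: PRIM2(mul) :: PRIM2(sub)], D=∅>
18. <S=[clo(λx. -3, ∅) :: 4 :: 0 :: 21], E=∅, C=[AP :: PRIM2(mul) :: PRIM2(sub)], D=∅>
19. <S=∅, E={x↦4}, C=[-3], D=[([0 :: 21], ∅, [PRIM2(mul) :: PRIM2(sub)])]>
20. <S=[-3], E={x↦4}, C=∅, D=[([0 :: 21], ∅, [PRIM2(mul) :: PRIM2(sub)])]>
21. <S=[-3 :: 0 :: 21], E=∅, C=[PRIM2(mul) :: PRIM2(sub)], D=∅>
22. <S=[0 :: 21], E=∅, C=[PRIM2(sub)], D=∅>
23. <S=[21], E=∅, C=∅, D=∅>
→ final value 21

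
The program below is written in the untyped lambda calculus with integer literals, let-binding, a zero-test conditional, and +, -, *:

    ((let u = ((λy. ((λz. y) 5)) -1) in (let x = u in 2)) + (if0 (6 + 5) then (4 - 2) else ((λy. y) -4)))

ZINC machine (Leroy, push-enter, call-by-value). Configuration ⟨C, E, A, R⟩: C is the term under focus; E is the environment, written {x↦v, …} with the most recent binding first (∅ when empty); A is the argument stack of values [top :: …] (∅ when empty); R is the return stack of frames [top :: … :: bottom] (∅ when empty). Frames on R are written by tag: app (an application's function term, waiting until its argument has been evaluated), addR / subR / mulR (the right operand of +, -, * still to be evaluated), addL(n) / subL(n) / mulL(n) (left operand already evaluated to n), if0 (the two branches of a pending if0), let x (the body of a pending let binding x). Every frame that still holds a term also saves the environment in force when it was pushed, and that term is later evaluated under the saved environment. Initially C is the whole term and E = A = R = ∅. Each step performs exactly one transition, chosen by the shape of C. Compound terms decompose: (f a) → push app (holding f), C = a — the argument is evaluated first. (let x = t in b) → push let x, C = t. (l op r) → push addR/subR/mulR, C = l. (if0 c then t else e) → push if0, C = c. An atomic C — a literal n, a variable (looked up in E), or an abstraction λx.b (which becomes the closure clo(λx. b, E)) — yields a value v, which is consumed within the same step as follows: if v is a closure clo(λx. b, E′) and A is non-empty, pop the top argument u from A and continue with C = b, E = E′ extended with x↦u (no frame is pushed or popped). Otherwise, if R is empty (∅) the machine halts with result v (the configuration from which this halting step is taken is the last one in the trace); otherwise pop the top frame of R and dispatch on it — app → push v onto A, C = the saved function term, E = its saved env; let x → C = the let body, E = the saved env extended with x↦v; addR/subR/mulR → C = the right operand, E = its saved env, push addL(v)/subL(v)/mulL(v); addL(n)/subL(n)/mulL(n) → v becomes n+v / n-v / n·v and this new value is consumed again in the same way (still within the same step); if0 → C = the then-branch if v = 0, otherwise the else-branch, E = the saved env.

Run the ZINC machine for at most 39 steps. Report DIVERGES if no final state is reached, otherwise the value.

step 0: ⟨C=((let u = ((λy. ((λz. y) 5)) -1) in (let x = u in 2)) + (if0 (6 + 5) then (4 - 2) else ((λy. y) -4))); E=∅; A=∅; R=∅⟩
step 1: ⟨C=(let u = ((λy. ((λz. y) 5)) -1) in (let x = u in 2)); E=∅; A=∅; R=[addR]⟩
step 2: ⟨C=((λy. ((λz. y) 5)) -1); E=∅; A=∅; R=[let u :: addR]⟩
step 3: ⟨C=-1; E=∅; A=∅; R=[app :: let u :: addR]⟩
step 4: ⟨C=(λy. ((λz. y) 5)); E=∅; A=[-1]; R=[let u :: addR]⟩
step 5: ⟨C=((λz. y) 5); E={y↦-1}; A=∅; R=[let u :: addR]⟩
step 6: ⟨C=5; E={y↦-1}; A=∅; R=[app :: let u :: addR]⟩
step 7: ⟨C=(λz. y); E={y↦-1}; A=[5]; R=[let u :: addR]⟩
step 8: ⟨C=y; E={z↦5, y↦-1}; A=∅; R=[let u :: addR]⟩
step 9: ⟨C=(let x = u in 2); E={u↦-1}; A=∅; R=[addR]⟩
step 10: ⟨C=u; E={u↦-1}; A=∅; R=[let x :: addR]⟩
step 11: ⟨C=2; E={x↦-1, u↦-1}; A=∅; R=[addR]⟩
step 12: ⟨C=(if0 (6 + 5) then (4 - 2) else ((λy. y) -4)); E=∅; A=∅; R=[addL(2)]⟩
step 13: ⟨C=(6 + 5); E=∅; A=∅; R=[if0 :: addL(2)]⟩
step 14: ⟨C=6; E=∅; A=∅; R=[addR :: if0 :: addL(2)]⟩
step 15: ⟨C=5; E=∅; A=∅; R=[addL(6) :: if0 :: addL(2)]⟩
step 16: ⟨C=((λy. y) -4); E=∅; A=∅; R=[addL(2)]⟩
step 17: ⟨C=-4; E=∅; A=∅; R=[app :: addL(2)]⟩
step 18: ⟨C=(λy. y); E=∅; A=[-4]; R=[addL(2)]⟩
step 19: ⟨C=y; E={y↦-4}; A=∅; R=[addL(2)]⟩
→ final value -2

Answer: -2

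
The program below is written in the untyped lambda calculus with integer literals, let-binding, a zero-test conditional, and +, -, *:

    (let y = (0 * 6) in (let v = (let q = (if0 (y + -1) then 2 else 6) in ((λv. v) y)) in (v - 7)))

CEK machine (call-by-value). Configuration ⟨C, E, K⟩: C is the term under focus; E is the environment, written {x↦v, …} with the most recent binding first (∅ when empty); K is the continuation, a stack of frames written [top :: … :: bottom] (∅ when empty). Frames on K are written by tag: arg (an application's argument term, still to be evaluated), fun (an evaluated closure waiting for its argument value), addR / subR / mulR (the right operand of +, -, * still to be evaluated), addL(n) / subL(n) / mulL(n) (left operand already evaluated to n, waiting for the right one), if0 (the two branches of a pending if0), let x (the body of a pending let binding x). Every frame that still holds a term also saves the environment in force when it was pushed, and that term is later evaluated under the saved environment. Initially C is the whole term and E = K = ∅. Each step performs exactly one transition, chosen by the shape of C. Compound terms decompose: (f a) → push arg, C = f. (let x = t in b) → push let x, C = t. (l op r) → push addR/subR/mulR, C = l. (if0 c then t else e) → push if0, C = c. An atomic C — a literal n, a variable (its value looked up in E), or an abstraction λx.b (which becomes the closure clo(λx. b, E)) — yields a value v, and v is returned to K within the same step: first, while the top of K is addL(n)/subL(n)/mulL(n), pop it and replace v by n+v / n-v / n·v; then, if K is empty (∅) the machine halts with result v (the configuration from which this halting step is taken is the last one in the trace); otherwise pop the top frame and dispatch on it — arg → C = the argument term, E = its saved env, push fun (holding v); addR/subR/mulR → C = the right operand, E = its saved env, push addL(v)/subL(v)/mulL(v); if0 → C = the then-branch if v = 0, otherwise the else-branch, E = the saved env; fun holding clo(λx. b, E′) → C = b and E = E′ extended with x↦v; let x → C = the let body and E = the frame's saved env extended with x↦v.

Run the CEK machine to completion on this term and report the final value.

step 0: [C=(let y = (0 * 6) in (let v = (let q = (if0 (y + -1) then 2 else 6) in ((λv. v) y)) in (v - 7))) | E=∅ | K=∅]
step 1: [C=(0 * 6) | E=∅ | K=[let y]]
step 2: [C=0 | E=∅ | K=[mulR :: let y]]
step 3: [C=6 | E=∅ | K=[mulL(0) :: let y]]
step 4: [C=(let v = (let q = (if0 (y + -1) then 2 else 6) in ((λv. v) y)) in (v - 7)) | E={y↦0} | K=∅]
step 5: [C=(let q = (if0 (y + -1) then 2 else 6) in ((λv. v) y)) | E={y↦0} | K=[let v]]
step 6: [C=(if0 (y + -1) then 2 else 6) | E={y↦0} | K=[let q :: let v]]
step 7: [C=(y + -1) | E={y↦0} | K=[if0 :: let q :: let v]]
step 8: [C=y | E={y↦0} | K=[addR :: if0 :: let q :: let v]]
step 9: [C=-1 | E={y↦0} | K=[addL(0) :: if0 :: let q :: let v]]
step 10: [C=6 | E={y↦0} | K=[let q :: let v]]
step 11: [C=((λv. v) y) | E={q↦6, y↦0} | K=[let v]]
step 12: [C=(λv. v) | E={q↦6, y↦0} | K=[arg :: let v]]
step 13: [C=y | E={q↦6, y↦0} | K=[fun :: let v]]
step 14: [C=v | E={v↦0, q↦6, y↦0} | K=[let v]]
step 15: [C=(v - 7) | E={v↦0, y↦0} | K=∅]
step 16: [C=v | E={v↦0, y↦0} | K=[subR]]
step 17: [C=7 | E={v↦0, y↦0} | K=[subL(0)]]
→ final value -7

Answer: -7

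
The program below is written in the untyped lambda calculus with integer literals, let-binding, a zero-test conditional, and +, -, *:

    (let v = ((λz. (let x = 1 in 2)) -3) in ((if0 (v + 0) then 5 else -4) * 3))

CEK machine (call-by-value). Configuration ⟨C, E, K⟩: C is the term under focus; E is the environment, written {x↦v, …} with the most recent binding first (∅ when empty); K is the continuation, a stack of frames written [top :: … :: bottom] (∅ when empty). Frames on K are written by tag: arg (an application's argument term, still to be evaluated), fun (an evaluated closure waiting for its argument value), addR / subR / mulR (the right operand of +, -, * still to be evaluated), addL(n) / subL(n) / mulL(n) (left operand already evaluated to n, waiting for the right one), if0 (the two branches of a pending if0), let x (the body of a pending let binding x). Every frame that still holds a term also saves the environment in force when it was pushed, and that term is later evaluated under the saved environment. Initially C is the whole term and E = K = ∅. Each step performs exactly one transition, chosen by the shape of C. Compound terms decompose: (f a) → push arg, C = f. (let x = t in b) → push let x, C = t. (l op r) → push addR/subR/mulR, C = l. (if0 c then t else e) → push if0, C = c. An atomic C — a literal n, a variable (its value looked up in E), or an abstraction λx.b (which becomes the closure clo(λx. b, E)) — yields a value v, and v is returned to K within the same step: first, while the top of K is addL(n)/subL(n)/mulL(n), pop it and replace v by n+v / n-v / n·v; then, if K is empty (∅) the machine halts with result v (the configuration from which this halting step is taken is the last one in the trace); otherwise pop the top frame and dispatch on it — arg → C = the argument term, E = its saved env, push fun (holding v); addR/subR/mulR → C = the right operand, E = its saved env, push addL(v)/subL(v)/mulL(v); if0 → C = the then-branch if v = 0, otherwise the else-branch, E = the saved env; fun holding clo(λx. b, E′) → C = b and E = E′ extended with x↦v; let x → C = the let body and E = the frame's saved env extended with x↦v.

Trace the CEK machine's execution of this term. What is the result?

Answer: -12

Machine steps:
step 0: <C=(let v = ((λz. (let x = 1 in 2)) -3) in ((if0 (v + 0) then 5 else -4) * 3)), E=∅, K=∅>
step 1: <C=((λz. (let x = 1 in 2)) -3), E=∅, K=[let v]>
step 2: <C=(λz. (let x = 1 in 2)), E=∅, K=[arg :: let v]>
step 3: <C=-3, E=∅, K=[fun :: let v]>
step 4: <C=(let x = 1 in 2), E={z↦-3}, K=[let v]>
step 5: <C=1, E={z↦-3}, K=[let x :: let v]>
step 6: <C=2, E={x↦1, z↦-3}, K=[let v]>
step 7: <C=((if0 (v + 0) then 5 else -4) * 3), E={v↦2}, K=∅>
step 8: <C=(if0 (v + 0) then 5 else -4), E={v↦2}, K=[mulR]>
step 9: <C=(v + 0), E={v↦2}, K=[if0 :: mulR]>
step 10: <C=v, E={v↦2}, K=[addR :: if0 :: mulR]>
step 11: <C=0, E={v↦2}, K=[addL(2) :: if0 :: mulR]>
step 12: <C=-4, E={v↦2}, K=[mulR]>
step 13: <C=3, E={v↦2}, K=[mulL(-4)]>
→ final value -12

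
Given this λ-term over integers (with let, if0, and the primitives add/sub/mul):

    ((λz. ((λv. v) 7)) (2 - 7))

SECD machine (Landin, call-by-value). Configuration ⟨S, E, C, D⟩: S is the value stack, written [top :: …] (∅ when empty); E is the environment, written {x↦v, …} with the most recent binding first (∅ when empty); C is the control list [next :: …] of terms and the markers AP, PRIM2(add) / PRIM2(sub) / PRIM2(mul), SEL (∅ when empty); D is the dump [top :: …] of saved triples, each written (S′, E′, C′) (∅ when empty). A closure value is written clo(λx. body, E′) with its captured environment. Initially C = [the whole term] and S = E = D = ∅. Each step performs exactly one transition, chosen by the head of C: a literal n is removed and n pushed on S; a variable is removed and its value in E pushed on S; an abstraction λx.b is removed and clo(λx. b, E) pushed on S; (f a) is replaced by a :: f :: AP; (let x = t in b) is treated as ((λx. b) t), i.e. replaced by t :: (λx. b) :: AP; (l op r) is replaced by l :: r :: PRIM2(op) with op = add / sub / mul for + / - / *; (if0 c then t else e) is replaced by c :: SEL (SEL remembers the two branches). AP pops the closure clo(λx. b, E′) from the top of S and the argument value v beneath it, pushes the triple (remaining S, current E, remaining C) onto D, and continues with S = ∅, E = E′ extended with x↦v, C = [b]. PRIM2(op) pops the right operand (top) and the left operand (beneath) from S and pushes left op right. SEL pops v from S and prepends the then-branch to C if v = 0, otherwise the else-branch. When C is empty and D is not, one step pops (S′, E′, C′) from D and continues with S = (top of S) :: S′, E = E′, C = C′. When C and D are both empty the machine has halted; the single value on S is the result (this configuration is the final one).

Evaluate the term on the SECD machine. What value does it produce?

Answer: 7

Derivation:
t=0: <S=∅, E=∅, C=[((λz. ((λv. v) 7)) (2 - 7))], D=∅>
t=1: <S=∅, E=∅, C=[(2 - 7) :: (λz. ((λv. v) 7)) :: AP], D=∅>
t=2: <S=∅, E=∅, C=[2 :: 7 :: PRIM2(sub) :: (λz. ((λv. v) 7)) :: AP], D=∅>
t=3: <S=[2], E=∅, C=[7 :: PRIM2(sub) :: (λz. ((λv. v) 7)) :: AP], D=∅>
t=4: <S=[7 :: 2], E=∅, C=[PRIM2(sub) :: (λz. ((λv. v) 7)) :: AP], D=∅>
t=5: <S=[-5], E=∅, C=[(λz. ((λv. v) 7)) :: AP], D=∅>
t=6: <S=[clo(λz. ((λv. v) 7), ∅) :: -5], E=∅, C=[AP], D=∅>
t=7: <S=∅, E={z↦-5}, C=[((λv. v) 7)], D=[(∅, ∅, ∅)]>
t=8: <S=∅, E={z↦-5}, C=[7 :: (λv. v) :: AP], D=[(∅, ∅, ∅)]>
t=9: <S=[7], E={z↦-5}, C=[(λv. v) :: AP], D=[(∅, ∅, ∅)]>
t=10: <S=[clo(λv. v, {z↦-5}) :: 7], E={z↦-5}, C=[AP], D=[(∅, ∅, ∅)]>
t=11: <S=∅, E={v↦7, z↦-5}, C=[v], D=[(∅, {z↦-5}, ∅) :: (∅, ∅, ∅)]>
t=12: <S=[7], E={v↦7, z↦-5}, C=∅, D=[(∅, {z↦-5}, ∅) :: (∅, ∅, ∅)]>
t=13: <S=[7], E={z↦-5}, C=∅, D=[(∅, ∅, ∅)]>
t=14: <S=[7], E=∅, C=∅, D=∅>
→ final value 7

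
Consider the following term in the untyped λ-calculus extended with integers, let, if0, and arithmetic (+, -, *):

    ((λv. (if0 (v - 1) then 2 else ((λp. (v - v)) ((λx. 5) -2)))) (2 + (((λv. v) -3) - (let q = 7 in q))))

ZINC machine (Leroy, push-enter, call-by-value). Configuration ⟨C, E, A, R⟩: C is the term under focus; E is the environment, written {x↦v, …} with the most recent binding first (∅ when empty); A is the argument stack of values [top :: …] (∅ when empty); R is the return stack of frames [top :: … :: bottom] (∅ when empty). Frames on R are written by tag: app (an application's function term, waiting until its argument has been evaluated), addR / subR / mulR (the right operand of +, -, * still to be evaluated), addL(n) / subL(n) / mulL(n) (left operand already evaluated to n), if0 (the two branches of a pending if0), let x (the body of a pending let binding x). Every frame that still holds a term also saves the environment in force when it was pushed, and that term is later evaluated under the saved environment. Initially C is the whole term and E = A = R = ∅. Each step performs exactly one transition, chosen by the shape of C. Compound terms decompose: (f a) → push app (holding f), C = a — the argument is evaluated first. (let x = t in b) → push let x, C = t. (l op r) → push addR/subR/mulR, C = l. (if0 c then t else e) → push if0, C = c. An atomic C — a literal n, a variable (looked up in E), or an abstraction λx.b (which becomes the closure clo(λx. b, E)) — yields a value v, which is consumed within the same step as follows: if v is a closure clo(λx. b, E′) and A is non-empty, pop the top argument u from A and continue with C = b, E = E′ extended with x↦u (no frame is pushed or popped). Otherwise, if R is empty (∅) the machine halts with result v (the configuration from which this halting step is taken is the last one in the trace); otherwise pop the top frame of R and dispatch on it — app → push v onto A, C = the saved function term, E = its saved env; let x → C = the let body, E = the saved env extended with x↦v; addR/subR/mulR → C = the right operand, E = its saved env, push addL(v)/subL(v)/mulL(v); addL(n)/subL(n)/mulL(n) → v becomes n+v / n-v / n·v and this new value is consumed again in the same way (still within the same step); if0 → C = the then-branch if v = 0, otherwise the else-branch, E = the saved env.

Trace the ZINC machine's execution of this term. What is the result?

Answer: 0

Machine steps:
t=0: ⟨C=((λv. (if0 (v - 1) then 2 else ((λp. (v - v)) ((λx. 5) -2)))) (2 + (((λv. v) -3) - (let q = 7 in q)))); E=∅; A=∅; R=∅⟩
t=1: ⟨C=(2 + (((λv. v) -3) - (let q = 7 in q))); E=∅; A=∅; R=[app]⟩
t=2: ⟨C=2; E=∅; A=∅; R=[addR :: app]⟩
t=3: ⟨C=(((λv. v) -3) - (let q = 7 in q)); E=∅; A=∅; R=[addL(2) :: app]⟩
t=4: ⟨C=((λv. v) -3); E=∅; A=∅; R=[subR :: addL(2) :: app]⟩
t=5: ⟨C=-3; E=∅; A=∅; R=[app :: subR :: addL(2) :: app]⟩
t=6: ⟨C=(λv. v); E=∅; A=[-3]; R=[subR :: addL(2) :: app]⟩
t=7: ⟨C=v; E={v↦-3}; A=∅; R=[subR :: addL(2) :: app]⟩
t=8: ⟨C=(let q = 7 in q); E=∅; A=∅; R=[subL(-3) :: addL(2) :: app]⟩
t=9: ⟨C=7; E=∅; A=∅; R=[let q :: subL(-3) :: addL(2) :: app]⟩
t=10: ⟨C=q; E={q↦7}; A=∅; R=[subL(-3) :: addL(2) :: app]⟩
t=11: ⟨C=(λv. (if0 (v - 1) then 2 else ((λp. (v - v)) ((λx. 5) -2)))); E=∅; A=[-8]; R=∅⟩
t=12: ⟨C=(if0 (v - 1) then 2 else ((λp. (v - v)) ((λx. 5) -2))); E={v↦-8}; A=∅; R=∅⟩
t=13: ⟨C=(v - 1); E={v↦-8}; A=∅; R=[if0]⟩
t=14: ⟨C=v; E={v↦-8}; A=∅; R=[subR :: if0]⟩
t=15: ⟨C=1; E={v↦-8}; A=∅; R=[subL(-8) :: if0]⟩
t=16: ⟨C=((λp. (v - v)) ((λx. 5) -2)); E={v↦-8}; A=∅; R=∅⟩
t=17: ⟨C=((λx. 5) -2); E={v↦-8}; A=∅; R=[app]⟩
t=18: ⟨C=-2; E={v↦-8}; A=∅; R=[app :: app]⟩
t=19: ⟨C=(λx. 5); E={v↦-8}; A=[-2]; R=[app]⟩
t=20: ⟨C=5; E={x↦-2, v↦-8}; A=∅; R=[app]⟩
t=21: ⟨C=(λp. (v - v)); E={v↦-8}; A=[5]; R=∅⟩
t=22: ⟨C=(v - v); E={p↦5, v↦-8}; A=∅; R=∅⟩
t=23: ⟨C=v; E={p↦5, v↦-8}; A=∅; R=[subR]⟩
t=24: ⟨C=v; E={p↦5, v↦-8}; A=∅; R=[subL(-8)]⟩
→ final value 0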